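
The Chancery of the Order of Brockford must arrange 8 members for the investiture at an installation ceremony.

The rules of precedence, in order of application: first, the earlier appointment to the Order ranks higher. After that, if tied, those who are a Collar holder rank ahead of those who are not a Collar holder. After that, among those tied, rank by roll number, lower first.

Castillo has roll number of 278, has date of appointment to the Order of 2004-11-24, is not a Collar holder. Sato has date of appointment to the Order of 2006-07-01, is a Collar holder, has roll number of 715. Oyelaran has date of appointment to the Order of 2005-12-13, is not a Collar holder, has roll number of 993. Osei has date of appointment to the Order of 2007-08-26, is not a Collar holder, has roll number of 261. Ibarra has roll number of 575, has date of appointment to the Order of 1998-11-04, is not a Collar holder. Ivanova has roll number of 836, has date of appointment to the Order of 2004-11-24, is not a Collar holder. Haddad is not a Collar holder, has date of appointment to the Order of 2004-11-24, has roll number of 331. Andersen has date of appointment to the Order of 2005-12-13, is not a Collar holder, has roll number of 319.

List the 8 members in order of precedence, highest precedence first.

By date of appointment to the Order (earlier first): Ibarra (1998-11-04); then Castillo, Haddad and Ivanova (each 2004-11-24); then Andersen and Oyelaran (both 2005-12-13); then Sato (2006-07-01); then Osei (2007-08-26).
Castillo, Haddad and Ivanova are each not a Collar holder, so the next rule applies.
Among Castillo, Haddad and Ivanova, by roll number (lower first): Castillo (278) before Haddad (331) before Ivanova (836).
Andersen and Oyelaran are each not a Collar holder, so the next rule applies.
Among Andersen and Oyelaran, by roll number (lower first): Andersen (319) before Oyelaran (993).
Full order: Ibarra, Castillo, Haddad, Ivanova, Andersen, Oyelaran, Sato, Osei.

Ibarra, Castillo, Haddad, Ivanova, Andersen, Oyelaran, Sato, Osei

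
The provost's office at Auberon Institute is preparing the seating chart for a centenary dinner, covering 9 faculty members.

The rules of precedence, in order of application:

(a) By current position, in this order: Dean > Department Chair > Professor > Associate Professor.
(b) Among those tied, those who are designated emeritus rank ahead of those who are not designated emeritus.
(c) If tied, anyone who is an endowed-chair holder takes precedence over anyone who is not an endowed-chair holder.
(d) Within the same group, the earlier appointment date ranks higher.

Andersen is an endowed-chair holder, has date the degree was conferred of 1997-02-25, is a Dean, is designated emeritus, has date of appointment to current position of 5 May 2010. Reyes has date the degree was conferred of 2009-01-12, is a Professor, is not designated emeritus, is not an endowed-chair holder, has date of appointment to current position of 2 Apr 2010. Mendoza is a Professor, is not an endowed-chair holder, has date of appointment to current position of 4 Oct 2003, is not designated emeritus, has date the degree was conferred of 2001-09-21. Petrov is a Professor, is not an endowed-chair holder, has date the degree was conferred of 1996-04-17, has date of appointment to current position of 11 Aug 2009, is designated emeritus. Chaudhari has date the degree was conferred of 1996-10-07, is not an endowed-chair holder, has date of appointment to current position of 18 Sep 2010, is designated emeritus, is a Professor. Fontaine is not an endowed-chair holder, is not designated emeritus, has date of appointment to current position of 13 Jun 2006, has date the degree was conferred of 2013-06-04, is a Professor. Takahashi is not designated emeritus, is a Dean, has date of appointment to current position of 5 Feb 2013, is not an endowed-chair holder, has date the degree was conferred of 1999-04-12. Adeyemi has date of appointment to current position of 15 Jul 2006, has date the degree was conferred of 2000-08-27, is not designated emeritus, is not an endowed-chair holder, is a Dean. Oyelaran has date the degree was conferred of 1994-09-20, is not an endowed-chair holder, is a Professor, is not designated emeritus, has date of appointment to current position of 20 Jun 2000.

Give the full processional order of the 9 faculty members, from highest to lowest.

By current position: Andersen, Adeyemi and Takahashi (Dean); then Petrov, Chaudhari, Oyelaran, Mendoza, Fontaine and Reyes (Professor).
Among Andersen, Adeyemi and Takahashi, designated emeritus before not designated emeritus: Andersen (designated emeritus) before Adeyemi and Takahashi (not designated emeritus).
Adeyemi and Takahashi are each not an endowed-chair holder, so the next rule applies.
Among Adeyemi and Takahashi, by date of appointment to current position (earlier first): Adeyemi (15 Jul 2006) before Takahashi (5 Feb 2013).
Among Petrov, Chaudhari, Oyelaran, Mendoza, Fontaine and Reyes, designated emeritus before not designated emeritus: Petrov and Chaudhari (designated emeritus) before Oyelaran, Mendoza, Fontaine and Reyes (not designated emeritus).
Petrov and Chaudhari are each not an endowed-chair holder, so the next rule applies.
Among Petrov and Chaudhari, by date of appointment to current position (earlier first): Petrov (11 Aug 2009) before Chaudhari (18 Sep 2010).
Oyelaran, Mendoza, Fontaine and Reyes are each not an endowed-chair holder, so the next rule applies.
Among Oyelaran, Mendoza, Fontaine and Reyes, by date of appointment to current position (earlier first): Oyelaran (20 Jun 2000) before Mendoza (4 Oct 2003) before Fontaine (13 Jun 2006) before Reyes (2 Apr 2010).
Full order: Andersen, Adeyemi, Takahashi, Petrov, Chaudhari, Oyelaran, Mendoza, Fontaine, Reyes.

Andersen, Adeyemi, Takahashi, Petrov, Chaudhari, Oyelaran, Mendoza, Fontaine, Reyes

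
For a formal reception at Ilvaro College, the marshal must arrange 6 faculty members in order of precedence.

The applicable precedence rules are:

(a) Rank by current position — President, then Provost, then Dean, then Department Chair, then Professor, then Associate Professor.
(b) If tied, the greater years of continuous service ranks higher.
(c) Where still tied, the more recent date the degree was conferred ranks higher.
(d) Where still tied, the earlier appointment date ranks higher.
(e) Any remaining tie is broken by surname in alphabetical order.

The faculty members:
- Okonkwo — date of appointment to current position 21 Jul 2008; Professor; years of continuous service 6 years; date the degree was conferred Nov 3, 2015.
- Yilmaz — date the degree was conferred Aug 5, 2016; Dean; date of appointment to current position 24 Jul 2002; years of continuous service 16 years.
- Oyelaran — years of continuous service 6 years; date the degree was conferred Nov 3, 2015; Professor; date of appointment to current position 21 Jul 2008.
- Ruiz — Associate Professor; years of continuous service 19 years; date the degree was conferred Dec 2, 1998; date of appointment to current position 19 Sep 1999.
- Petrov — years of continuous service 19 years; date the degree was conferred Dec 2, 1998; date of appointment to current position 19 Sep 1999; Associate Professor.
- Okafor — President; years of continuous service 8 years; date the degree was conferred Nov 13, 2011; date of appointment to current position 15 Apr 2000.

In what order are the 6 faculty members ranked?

Okafor, Yilmaz, Okonkwo, Oyelaran, Petrov, Ruiz

By current position: Okafor (President); then Yilmaz (Dean); then Okonkwo and Oyelaran (Professor); then Petrov and Ruiz (Associate Professor).
Okonkwo and Oyelaran both have years of continuous service 6 years, so the next rule applies.
Okonkwo and Oyelaran both have date the degree was conferred Nov 3, 2015, so the next rule applies.
Okonkwo and Oyelaran both have date of appointment to current position 21 Jul 2008, so the next rule applies.
Among Okonkwo and Oyelaran, alphabetically by surname: Okonkwo before Oyelaran.
Petrov and Ruiz both have years of continuous service 19 years, so the next rule applies.
Petrov and Ruiz both have date the degree was conferred Dec 2, 1998, so the next rule applies.
Petrov and Ruiz both have date of appointment to current position 19 Sep 1999, so the next rule applies.
Among Petrov and Ruiz, alphabetically by surname: Petrov before Ruiz.
Full order: Okafor, Yilmaz, Okonkwo, Oyelaran, Petrov, Ruiz.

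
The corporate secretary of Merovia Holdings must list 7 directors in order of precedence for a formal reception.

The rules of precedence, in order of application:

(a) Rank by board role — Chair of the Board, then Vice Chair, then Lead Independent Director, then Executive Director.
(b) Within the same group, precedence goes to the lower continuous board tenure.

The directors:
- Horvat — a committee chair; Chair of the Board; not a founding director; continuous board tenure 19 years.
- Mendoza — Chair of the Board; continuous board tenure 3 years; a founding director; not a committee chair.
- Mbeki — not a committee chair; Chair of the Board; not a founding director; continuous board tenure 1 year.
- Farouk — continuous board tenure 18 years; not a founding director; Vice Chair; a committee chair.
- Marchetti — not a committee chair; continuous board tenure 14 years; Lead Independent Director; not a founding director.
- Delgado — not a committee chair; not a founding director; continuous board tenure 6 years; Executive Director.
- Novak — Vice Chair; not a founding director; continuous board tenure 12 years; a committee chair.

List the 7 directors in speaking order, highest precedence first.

By board role: Mbeki, Mendoza and Horvat (Chair of the Board); then Novak and Farouk (Vice Chair); then Marchetti (Lead Independent Director); then Delgado (Executive Director).
Among Mbeki, Mendoza and Horvat, by continuous board tenure (lower first): Mbeki (1 year) before Mendoza (3 years) before Horvat (19 years).
Among Novak and Farouk, by continuous board tenure (lower first): Novak (12 years) before Farouk (18 years).
Full order: Mbeki, Mendoza, Horvat, Novak, Farouk, Marchetti, Delgado.

Mbeki, Mendoza, Horvat, Novak, Farouk, Marchetti, Delgado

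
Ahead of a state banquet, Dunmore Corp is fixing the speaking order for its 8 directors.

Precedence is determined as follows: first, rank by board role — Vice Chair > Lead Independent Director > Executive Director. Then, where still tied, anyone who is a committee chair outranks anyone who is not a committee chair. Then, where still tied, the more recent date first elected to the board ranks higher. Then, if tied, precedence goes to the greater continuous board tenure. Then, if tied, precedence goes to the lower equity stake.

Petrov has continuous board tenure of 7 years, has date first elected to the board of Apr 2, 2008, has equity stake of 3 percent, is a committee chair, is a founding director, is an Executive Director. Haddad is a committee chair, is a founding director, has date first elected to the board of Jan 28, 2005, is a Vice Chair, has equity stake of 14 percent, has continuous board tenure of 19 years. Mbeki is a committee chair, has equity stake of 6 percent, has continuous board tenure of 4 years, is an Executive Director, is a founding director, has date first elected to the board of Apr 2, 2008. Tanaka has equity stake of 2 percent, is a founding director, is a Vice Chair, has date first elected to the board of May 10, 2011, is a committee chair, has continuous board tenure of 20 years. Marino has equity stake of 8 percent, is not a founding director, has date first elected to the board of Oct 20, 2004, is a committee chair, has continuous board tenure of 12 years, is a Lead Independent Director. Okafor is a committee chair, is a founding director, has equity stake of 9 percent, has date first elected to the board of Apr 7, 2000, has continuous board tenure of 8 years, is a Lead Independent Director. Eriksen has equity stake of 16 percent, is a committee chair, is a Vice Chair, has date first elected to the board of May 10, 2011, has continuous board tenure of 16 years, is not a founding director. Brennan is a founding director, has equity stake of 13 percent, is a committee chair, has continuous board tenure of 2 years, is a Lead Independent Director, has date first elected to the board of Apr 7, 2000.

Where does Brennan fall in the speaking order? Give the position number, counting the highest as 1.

By board role: Tanaka, Eriksen and Haddad (Vice Chair); then Marino, Okafor and Brennan (Lead Independent Director); then Petrov and Mbeki (Executive Director).
Tanaka, Eriksen and Haddad are each a committee chair, so the next rule applies.
Among Tanaka, Eriksen and Haddad, by date first elected to the board (later first): Tanaka and Eriksen (May 10, 2011) before Haddad (Jan 28, 2005).
Among Tanaka and Eriksen, by continuous board tenure (higher first): Tanaka (20 years) before Eriksen (16 years).
Marino, Okafor and Brennan are each a committee chair, so the next rule applies.
Among Marino, Okafor and Brennan, by date first elected to the board (later first): Marino (Oct 20, 2004) before Okafor and Brennan (Apr 7, 2000).
Among Okafor and Brennan, by continuous board tenure (higher first): Okafor (8 years) before Brennan (2 years).
Petrov and Mbeki are each a committee chair, so the next rule applies.
Petrov and Mbeki both have date first elected to the board Apr 2, 2008, so the next rule applies.
Among Petrov and Mbeki, by continuous board tenure (higher first): Petrov (7 years) before Mbeki (4 years).
Order: Tanaka, Eriksen, Haddad, Marino, Okafor, Brennan, Petrov, Mbeki. So position 6.

6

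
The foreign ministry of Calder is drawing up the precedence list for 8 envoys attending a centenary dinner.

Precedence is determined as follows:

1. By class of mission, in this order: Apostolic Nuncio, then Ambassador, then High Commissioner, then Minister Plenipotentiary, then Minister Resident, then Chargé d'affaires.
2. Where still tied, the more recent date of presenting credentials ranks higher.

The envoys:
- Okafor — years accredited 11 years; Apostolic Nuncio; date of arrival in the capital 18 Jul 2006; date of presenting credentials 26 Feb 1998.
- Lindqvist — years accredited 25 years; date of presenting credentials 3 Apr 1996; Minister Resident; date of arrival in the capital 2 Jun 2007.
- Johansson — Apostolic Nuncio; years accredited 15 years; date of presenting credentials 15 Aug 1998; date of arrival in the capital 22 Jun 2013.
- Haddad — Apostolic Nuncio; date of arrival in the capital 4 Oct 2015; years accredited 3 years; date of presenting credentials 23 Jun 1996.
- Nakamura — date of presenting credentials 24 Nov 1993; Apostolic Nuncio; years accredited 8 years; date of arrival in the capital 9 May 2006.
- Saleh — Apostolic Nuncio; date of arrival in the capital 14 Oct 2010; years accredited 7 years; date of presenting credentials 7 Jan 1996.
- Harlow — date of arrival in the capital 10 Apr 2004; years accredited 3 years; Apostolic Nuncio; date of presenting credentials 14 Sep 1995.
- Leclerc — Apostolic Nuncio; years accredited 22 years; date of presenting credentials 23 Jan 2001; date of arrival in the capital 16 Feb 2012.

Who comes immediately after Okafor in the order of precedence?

Haddad

By class of mission: Leclerc, Johansson, Okafor, Haddad, Saleh, Harlow and Nakamura (Apostolic Nuncio); then Lindqvist (Minister Resident).
Among Leclerc, Johansson, Okafor, Haddad, Saleh, Harlow and Nakamura, by date of presenting credentials (later first): Leclerc (23 Jan 2001) before Johansson (15 Aug 1998) before Okafor (26 Feb 1998) before Haddad (23 Jun 1996) before Saleh (7 Jan 1996) before Harlow (14 Sep 1995) before Nakamura (24 Nov 1993).
Order: Leclerc, Johansson, Okafor, Haddad, Saleh, Harlow, Nakamura, Lindqvist.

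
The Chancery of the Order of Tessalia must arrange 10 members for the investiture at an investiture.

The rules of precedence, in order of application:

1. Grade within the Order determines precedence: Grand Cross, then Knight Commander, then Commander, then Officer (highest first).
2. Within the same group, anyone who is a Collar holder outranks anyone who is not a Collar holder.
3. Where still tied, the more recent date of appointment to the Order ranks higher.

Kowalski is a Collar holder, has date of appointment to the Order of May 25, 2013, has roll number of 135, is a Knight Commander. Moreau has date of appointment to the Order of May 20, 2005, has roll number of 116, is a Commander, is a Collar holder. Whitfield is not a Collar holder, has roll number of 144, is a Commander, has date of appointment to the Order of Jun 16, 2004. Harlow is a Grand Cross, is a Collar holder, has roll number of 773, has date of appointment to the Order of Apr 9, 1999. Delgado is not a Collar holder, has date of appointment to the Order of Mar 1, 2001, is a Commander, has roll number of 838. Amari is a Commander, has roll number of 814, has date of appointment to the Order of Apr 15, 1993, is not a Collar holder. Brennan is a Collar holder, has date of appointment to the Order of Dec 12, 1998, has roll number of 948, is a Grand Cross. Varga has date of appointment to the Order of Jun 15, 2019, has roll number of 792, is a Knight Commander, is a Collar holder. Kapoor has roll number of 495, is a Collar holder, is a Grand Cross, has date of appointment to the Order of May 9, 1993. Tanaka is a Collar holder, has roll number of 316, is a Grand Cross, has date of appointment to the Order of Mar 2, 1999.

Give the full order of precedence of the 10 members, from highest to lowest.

By grade within the Order: Harlow, Tanaka, Brennan and Kapoor (Grand Cross); then Varga and Kowalski (Knight Commander); then Moreau, Whitfield, Delgado and Amari (Commander).
Harlow, Tanaka, Brennan and Kapoor are each a Collar holder, so the next rule applies.
Among Harlow, Tanaka, Brennan and Kapoor, by date of appointment to the Order (later first): Harlow (Apr 9, 1999) before Tanaka (Mar 2, 1999) before Brennan (Dec 12, 1998) before Kapoor (May 9, 1993).
Varga and Kowalski are each a Collar holder, so the next rule applies.
Among Varga and Kowalski, by date of appointment to the Order (later first): Varga (Jun 15, 2019) before Kowalski (May 25, 2013).
Among Moreau, Whitfield, Delgado and Amari, a Collar holder before not a Collar holder: Moreau (a Collar holder) before Whitfield, Delgado and Amari (not a Collar holder).
Among Whitfield, Delgado and Amari, by date of appointment to the Order (later first): Whitfield (Jun 16, 2004) before Delgado (Mar 1, 2001) before Amari (Apr 15, 1993).
Full order: Harlow, Tanaka, Brennan, Kapoor, Varga, Kowalski, Moreau, Whitfield, Delgado, Amari.

Harlow, Tanaka, Brennan, Kapoor, Varga, Kowalski, Moreau, Whitfield, Delgado, Amari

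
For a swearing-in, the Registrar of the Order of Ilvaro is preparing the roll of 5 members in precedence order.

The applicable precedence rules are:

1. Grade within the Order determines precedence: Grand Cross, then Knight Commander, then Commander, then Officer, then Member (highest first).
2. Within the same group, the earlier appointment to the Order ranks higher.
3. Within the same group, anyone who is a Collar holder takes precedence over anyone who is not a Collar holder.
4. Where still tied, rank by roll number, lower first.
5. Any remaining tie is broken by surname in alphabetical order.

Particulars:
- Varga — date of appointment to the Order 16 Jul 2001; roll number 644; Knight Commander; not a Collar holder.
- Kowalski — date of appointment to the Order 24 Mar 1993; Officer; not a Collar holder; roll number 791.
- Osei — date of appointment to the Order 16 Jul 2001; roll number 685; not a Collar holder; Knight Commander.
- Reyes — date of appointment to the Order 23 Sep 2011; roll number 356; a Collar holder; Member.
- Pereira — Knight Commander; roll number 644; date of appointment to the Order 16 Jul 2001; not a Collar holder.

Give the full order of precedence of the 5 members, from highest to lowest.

By grade within the Order: Pereira, Varga and Osei (Knight Commander); then Kowalski (Officer); then Reyes (Member).
Pereira, Varga and Osei all have date of appointment to the Order 16 Jul 2001, so the next rule applies.
Pereira, Varga and Osei are each not a Collar holder, so the next rule applies.
Among Pereira, Varga and Osei, by roll number (lower first): Pereira and Varga (644) before Osei (685).
Among Pereira and Varga, alphabetically by surname: Pereira before Varga.
Full order: Pereira, Varga, Osei, Kowalski, Reyes.

Pereira, Varga, Osei, Kowalski, Reyes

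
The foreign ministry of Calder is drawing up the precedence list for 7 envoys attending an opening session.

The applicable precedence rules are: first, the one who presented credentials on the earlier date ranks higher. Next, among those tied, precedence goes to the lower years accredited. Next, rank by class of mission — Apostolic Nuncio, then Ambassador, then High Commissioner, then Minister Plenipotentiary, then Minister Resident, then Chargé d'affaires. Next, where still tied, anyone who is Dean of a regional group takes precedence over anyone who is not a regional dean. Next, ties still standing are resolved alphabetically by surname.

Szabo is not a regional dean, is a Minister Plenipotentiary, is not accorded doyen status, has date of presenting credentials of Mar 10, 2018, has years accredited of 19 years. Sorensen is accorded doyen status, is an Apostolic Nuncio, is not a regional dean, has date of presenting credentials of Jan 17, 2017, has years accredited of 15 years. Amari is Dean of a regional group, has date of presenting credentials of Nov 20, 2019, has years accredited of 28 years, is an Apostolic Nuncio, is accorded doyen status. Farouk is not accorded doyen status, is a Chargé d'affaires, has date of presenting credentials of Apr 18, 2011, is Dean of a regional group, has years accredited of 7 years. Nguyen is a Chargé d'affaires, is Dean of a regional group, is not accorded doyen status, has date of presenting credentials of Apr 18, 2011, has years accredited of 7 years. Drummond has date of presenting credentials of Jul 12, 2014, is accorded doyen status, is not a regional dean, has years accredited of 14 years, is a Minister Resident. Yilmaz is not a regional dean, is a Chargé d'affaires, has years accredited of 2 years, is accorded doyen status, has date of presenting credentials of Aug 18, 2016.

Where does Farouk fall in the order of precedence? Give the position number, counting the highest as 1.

1

By date of presenting credentials (earlier first): Farouk and Nguyen (both Apr 18, 2011); then Drummond (Jul 12, 2014); then Yilmaz (Aug 18, 2016); then Sorensen (Jan 17, 2017); then Szabo (Mar 10, 2018); then Amari (Nov 20, 2019).
Farouk and Nguyen both have years accredited 7 years, so the next rule applies.
Farouk and Nguyen are each Chargé d'affaires, so the next rule applies.
Farouk and Nguyen are each Dean of a regional group, so the next rule applies.
Among Farouk and Nguyen, alphabetically by surname: Farouk before Nguyen.
Order: Farouk, Nguyen, Drummond, Yilmaz, Sorensen, Szabo, Amari. So position 1.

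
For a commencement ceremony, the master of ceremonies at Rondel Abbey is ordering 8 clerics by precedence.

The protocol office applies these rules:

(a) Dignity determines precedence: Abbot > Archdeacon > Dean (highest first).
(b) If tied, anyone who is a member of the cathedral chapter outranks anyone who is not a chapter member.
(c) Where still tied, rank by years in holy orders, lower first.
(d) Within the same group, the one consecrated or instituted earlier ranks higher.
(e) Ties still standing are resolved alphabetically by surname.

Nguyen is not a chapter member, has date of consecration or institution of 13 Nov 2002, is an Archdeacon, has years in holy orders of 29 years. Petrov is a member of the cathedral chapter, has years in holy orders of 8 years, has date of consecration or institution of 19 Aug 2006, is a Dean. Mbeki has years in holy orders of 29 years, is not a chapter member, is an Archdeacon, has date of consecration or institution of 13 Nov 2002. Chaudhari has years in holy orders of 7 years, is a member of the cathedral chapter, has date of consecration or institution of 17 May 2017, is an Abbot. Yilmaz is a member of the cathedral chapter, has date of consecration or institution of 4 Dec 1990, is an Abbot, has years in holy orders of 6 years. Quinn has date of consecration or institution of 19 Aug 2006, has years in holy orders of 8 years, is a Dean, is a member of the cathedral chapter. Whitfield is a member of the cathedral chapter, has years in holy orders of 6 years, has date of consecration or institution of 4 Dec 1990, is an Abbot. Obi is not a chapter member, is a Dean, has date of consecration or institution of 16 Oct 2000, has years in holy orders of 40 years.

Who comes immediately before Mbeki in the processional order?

Chaudhari

By dignity: Whitfield, Yilmaz and Chaudhari (Abbot); then Mbeki and Nguyen (Archdeacon); then Petrov, Quinn and Obi (Dean).
Whitfield, Yilmaz and Chaudhari are each a member of the cathedral chapter, so the next rule applies.
Among Whitfield, Yilmaz and Chaudhari, by years in holy orders (lower first): Whitfield and Yilmaz (6 years) before Chaudhari (7 years).
Whitfield and Yilmaz both have date of consecration or institution 4 Dec 1990, so the next rule applies.
Among Whitfield and Yilmaz, alphabetically by surname: Whitfield before Yilmaz.
Mbeki and Nguyen are each not a chapter member, so the next rule applies.
Mbeki and Nguyen both have years in holy orders 29 years, so the next rule applies.
Mbeki and Nguyen both have date of consecration or institution 13 Nov 2002, so the next rule applies.
Among Mbeki and Nguyen, alphabetically by surname: Mbeki before Nguyen.
Among Petrov, Quinn and Obi, a member of the cathedral chapter before not a chapter member: Petrov and Quinn (a member of the cathedral chapter) before Obi (not a chapter member).
Petrov and Quinn both have years in holy orders 8 years, so the next rule applies.
Petrov and Quinn both have date of consecration or institution 19 Aug 2006, so the next rule applies.
Among Petrov and Quinn, alphabetically by surname: Petrov before Quinn.
Order: Whitfield, Yilmaz, Chaudhari, Mbeki, Nguyen, Petrov, Quinn, Obi.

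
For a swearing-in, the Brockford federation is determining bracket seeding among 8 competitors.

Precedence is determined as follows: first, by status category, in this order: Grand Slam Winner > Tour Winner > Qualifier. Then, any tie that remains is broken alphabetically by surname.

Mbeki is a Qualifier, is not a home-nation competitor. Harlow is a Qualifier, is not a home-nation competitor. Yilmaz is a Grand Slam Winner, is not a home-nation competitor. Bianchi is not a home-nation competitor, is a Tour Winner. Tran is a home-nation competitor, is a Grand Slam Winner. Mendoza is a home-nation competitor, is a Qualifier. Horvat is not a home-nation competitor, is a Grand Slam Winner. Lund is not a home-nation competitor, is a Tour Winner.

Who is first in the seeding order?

By status category: Horvat, Tran and Yilmaz (Grand Slam Winner); then Bianchi and Lund (Tour Winner); then Harlow, Mbeki and Mendoza (Qualifier).
Among Horvat, Tran and Yilmaz, alphabetically by surname: Horvat before Tran before Yilmaz.
Among Bianchi and Lund, alphabetically by surname: Bianchi before Lund.
Among Harlow, Mbeki and Mendoza, alphabetically by surname: Harlow before Mbeki before Mendoza.
Order: Horvat, Tran, Yilmaz, Bianchi, Lund, Harlow, Mbeki, Mendoza.

Horvat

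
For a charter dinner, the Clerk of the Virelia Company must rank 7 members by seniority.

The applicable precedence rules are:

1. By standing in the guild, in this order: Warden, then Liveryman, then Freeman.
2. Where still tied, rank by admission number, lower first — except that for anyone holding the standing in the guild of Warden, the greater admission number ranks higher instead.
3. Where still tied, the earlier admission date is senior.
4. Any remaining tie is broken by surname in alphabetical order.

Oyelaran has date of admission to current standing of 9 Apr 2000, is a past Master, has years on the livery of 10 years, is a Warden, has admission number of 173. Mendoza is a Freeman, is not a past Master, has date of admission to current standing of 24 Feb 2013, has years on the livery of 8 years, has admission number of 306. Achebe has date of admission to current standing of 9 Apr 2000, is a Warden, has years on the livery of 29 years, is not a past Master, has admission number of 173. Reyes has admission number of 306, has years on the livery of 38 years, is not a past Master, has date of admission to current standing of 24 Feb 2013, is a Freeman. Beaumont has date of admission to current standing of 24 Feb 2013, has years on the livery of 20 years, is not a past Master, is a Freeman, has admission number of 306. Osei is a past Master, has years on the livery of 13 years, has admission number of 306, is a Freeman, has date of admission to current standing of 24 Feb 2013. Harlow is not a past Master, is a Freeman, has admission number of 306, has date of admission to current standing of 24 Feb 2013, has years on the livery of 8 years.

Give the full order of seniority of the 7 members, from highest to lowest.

Achebe, Oyelaran, Beaumont, Harlow, Mendoza, Osei, Reyes

By standing in the guild: Achebe and Oyelaran (Warden); then Beaumont, Harlow, Mendoza, Osei and Reyes (Freeman).
Achebe and Oyelaran both have admission number 173, so the next rule applies.
Achebe and Oyelaran both have date of admission to current standing 9 Apr 2000, so the next rule applies.
Among Achebe and Oyelaran, alphabetically by surname: Achebe before Oyelaran.
Beaumont, Harlow, Mendoza, Osei and Reyes all have admission number 306, so the next rule applies.
Beaumont, Harlow, Mendoza, Osei and Reyes all have date of admission to current standing 24 Feb 2013, so the next rule applies.
Among Beaumont, Harlow, Mendoza, Osei and Reyes, alphabetically by surname: Beaumont before Harlow before Mendoza before Osei before Reyes.
Full order: Achebe, Oyelaran, Beaumont, Harlow, Mendoza, Osei, Reyes.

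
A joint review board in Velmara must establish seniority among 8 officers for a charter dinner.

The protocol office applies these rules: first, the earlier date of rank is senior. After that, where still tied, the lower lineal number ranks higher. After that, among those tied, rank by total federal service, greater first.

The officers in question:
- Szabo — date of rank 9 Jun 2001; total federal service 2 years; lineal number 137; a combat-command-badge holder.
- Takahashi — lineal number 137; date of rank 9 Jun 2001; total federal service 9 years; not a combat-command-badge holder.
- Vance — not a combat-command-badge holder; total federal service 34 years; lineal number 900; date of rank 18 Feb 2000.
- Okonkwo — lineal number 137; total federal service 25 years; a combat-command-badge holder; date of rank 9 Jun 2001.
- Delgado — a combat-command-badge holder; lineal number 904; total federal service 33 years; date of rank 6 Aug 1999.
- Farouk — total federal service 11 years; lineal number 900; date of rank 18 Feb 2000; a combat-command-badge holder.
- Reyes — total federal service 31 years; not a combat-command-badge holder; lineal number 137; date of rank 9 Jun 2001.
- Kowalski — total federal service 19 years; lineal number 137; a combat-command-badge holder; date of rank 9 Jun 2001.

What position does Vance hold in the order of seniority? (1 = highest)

2

By date of rank (earlier first): Delgado (6 Aug 1999); then Vance and Farouk (both 18 Feb 2000); then Reyes, Okonkwo, Kowalski, Takahashi and Szabo (each 9 Jun 2001).
Vance and Farouk both have lineal number 900, so the next rule applies.
Among Vance and Farouk, by total federal service (higher first): Vance (34 years) before Farouk (11 years).
Reyes, Okonkwo, Kowalski, Takahashi and Szabo all have lineal number 137, so the next rule applies.
Among Reyes, Okonkwo, Kowalski, Takahashi and Szabo, by total federal service (higher first): Reyes (31 years) before Okonkwo (25 years) before Kowalski (19 years) before Takahashi (9 years) before Szabo (2 years).
Order: Delgado, Vance, Farouk, Reyes, Okonkwo, Kowalski, Takahashi, Szabo. So position 2.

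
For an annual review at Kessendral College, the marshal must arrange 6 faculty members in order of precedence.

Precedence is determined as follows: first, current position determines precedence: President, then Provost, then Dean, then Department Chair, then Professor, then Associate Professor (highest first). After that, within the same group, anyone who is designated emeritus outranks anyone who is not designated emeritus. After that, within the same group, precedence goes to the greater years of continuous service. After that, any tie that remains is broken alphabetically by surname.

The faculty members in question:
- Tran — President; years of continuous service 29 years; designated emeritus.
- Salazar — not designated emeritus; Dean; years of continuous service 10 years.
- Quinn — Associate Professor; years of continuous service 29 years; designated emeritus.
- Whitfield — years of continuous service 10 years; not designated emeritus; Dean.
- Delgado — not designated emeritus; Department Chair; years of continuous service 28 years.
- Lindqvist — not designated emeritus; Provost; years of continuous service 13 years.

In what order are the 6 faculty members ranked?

Tran, Lindqvist, Salazar, Whitfield, Delgado, Quinn

By current position: Tran (President); then Lindqvist (Provost); then Salazar and Whitfield (Dean); then Delgado (Department Chair); then Quinn (Associate Professor).
Salazar and Whitfield are each not designated emeritus, so the next rule applies.
Salazar and Whitfield both have years of continuous service 10 years, so the next rule applies.
Among Salazar and Whitfield, alphabetically by surname: Salazar before Whitfield.
Full order: Tran, Lindqvist, Salazar, Whitfield, Delgado, Quinn.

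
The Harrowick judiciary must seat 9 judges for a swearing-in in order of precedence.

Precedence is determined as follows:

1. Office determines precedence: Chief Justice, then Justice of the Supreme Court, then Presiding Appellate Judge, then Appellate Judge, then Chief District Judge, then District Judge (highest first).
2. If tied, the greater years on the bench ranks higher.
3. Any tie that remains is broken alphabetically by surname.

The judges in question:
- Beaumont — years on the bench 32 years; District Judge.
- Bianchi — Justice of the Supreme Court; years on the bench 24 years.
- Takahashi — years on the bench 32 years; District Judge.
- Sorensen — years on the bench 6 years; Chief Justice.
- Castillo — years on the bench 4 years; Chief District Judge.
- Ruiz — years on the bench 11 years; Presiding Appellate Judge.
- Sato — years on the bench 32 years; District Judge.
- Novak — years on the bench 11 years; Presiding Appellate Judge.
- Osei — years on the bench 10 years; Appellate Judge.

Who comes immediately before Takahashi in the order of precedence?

Sato

By office: Sorensen (Chief Justice); then Bianchi (Justice of the Supreme Court); then Novak and Ruiz (Presiding Appellate Judge); then Osei (Appellate Judge); then Castillo (Chief District Judge); then Beaumont, Sato and Takahashi (District Judge).
Novak and Ruiz both have years on the bench 11 years, so the next rule applies.
Among Novak and Ruiz, alphabetically by surname: Novak before Ruiz.
Beaumont, Sato and Takahashi all have years on the bench 32 years, so the next rule applies.
Among Beaumont, Sato and Takahashi, alphabetically by surname: Beaumont before Sato before Takahashi.
Order: Sorensen, Bianchi, Novak, Ruiz, Osei, Castillo, Beaumont, Sato, Takahashi.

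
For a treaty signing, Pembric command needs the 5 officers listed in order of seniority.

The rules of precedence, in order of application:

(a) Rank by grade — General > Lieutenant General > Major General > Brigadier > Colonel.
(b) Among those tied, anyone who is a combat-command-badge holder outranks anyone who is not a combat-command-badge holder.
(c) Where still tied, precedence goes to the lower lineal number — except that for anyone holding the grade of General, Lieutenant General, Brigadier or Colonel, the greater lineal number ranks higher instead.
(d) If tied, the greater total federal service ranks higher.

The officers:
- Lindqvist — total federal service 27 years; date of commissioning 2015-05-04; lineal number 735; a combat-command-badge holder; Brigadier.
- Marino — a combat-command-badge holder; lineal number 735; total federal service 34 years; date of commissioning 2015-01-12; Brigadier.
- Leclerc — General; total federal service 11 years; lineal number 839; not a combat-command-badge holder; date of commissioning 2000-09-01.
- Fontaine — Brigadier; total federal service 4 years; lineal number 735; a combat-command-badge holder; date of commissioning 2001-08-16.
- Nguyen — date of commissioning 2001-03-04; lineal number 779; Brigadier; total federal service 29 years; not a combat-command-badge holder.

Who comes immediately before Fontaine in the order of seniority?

By grade: Leclerc (General); then Marino, Lindqvist, Fontaine and Nguyen (Brigadier).
Among Marino, Lindqvist, Fontaine and Nguyen, a combat-command-badge holder before not a combat-command-badge holder: Marino, Lindqvist and Fontaine (a combat-command-badge holder) before Nguyen (not a combat-command-badge holder).
Marino, Lindqvist and Fontaine all have lineal number 735, so the next rule applies.
Among Marino, Lindqvist and Fontaine, by total federal service (higher first): Marino (34 years) before Lindqvist (27 years) before Fontaine (4 years).
Order: Leclerc, Marino, Lindqvist, Fontaine, Nguyen.

Lindqvist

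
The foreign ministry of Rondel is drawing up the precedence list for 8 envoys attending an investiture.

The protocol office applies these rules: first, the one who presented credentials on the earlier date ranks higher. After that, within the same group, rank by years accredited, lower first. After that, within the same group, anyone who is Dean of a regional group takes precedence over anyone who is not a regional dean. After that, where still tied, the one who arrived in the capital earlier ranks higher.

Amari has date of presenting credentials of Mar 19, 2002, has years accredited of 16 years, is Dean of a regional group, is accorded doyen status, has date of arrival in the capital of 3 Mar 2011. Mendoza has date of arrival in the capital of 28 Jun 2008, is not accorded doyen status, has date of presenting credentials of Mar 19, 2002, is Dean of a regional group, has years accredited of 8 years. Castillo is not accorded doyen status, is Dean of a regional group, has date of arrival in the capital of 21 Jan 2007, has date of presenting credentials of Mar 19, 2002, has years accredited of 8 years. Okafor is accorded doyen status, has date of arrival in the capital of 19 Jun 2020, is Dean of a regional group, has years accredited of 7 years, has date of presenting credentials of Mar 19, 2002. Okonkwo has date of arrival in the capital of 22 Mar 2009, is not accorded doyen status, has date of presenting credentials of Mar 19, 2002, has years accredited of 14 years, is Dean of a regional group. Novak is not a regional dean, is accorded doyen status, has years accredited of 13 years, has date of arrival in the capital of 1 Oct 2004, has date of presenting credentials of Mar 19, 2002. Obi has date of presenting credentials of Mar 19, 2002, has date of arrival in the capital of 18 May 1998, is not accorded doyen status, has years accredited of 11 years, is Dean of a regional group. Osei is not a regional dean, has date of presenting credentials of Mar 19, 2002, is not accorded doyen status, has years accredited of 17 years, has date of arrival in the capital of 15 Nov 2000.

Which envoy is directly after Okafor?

By date of presenting credentials (earlier first): Okafor, Castillo, Mendoza, Obi, Novak, Okonkwo, Amari and Osei (each Mar 19, 2002).
Among Okafor, Castillo, Mendoza, Obi, Novak, Okonkwo, Amari and Osei, by years accredited (lower first): Okafor (7 years) before Castillo and Mendoza (8 years) before Obi (11 years) before Novak (13 years) before Okonkwo (14 years) before Amari (16 years) before Osei (17 years).
Castillo and Mendoza are each Dean of a regional group, so the next rule applies.
Among Castillo and Mendoza, by date of arrival in the capital (earlier first): Castillo (21 Jan 2007) before Mendoza (28 Jun 2008).
Order: Okafor, Castillo, Mendoza, Obi, Novak, Okonkwo, Amari, Osei.

Castillo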